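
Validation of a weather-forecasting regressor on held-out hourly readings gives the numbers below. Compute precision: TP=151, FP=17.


Precision = TP/(TP+FP)
= 151/(151+17)
= 151/168 = 89.88%

89.88%


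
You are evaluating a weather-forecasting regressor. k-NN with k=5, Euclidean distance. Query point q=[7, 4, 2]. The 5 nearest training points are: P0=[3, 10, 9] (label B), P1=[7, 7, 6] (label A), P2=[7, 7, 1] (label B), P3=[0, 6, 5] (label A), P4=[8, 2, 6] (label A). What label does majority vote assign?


d(q,P0) = 10.0499  (label B)
d(q,P1) = 5.0  (label A)
d(q,P2) = 3.1623  (label B)
d(q,P3) = 7.874  (label A)
d(q,P4) = 4.5826  (label A)
Votes: A=3, B=2
Majority → A

A


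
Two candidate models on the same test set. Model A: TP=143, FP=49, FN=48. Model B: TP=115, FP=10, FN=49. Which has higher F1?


Model A: P=143/192=0.7448, R=143/191=0.7487, F1=2PR/(P+R)=2TP/(2TP+FP+FN)=286/383=0.7467
Model B: P=115/125=0.92, R=115/164=0.7012, F1=2PR/(P+R)=2TP/(2TP+FP+FN)=230/289=0.7958
0.7467 < 0.7958 → Model B

Model B


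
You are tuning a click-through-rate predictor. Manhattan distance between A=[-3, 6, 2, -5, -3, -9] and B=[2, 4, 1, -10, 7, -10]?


d = |-3-2| + |6-4| + |2-1| + |-5+ 10| + |-3-7| + |-9+ 10|
  = 5 + 2 + 1 + 5 + 10 + 1
  = 24

24


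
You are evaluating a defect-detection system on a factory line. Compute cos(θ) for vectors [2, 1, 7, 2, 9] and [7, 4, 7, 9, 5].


A·B = 2·7 + 1·4 + 7·7 + 2·9 + 9·5 = 130
‖A‖ = √139 = 11.7898, ‖B‖ = √220 = 14.8324
cos = 130/(√139·√220) = 130/√30580 = 0.7434

0.7434


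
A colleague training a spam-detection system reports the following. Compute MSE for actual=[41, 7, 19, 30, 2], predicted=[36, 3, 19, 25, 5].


Squared errors: (41-36)²=25, (7-3)²=16, (19-19)²=0, (30-25)²=25, (2-5)²=9
Sum = 75
MSE = 75/5 = 15

15


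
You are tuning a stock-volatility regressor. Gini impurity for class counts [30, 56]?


Probabilities: [30/86, 56/86] ≈ [0.3488, 0.6512]
Σpᵢ² = (900 + 3136)/86² = 4036/7396
Gini = 1 - Σpᵢ² = 1 - 4036/7396 = 0.4543

0.4543


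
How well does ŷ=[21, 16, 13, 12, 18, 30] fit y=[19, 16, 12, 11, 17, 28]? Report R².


ȳ = 17.1667
SS_res = Σ(y-ŷ)² = 11
SS_tot = Σ(y-ȳ)² = 186.83
R² = 1 - SS_res/SS_tot = 1 - 0.0589 = 0.9411

0.9411


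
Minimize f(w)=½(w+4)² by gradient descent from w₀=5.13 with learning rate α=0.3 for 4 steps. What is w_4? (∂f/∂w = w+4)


step 1: grad = 5.13+4 = 9.13; w = 5.13 - 0.3·(9.13) = 2.391
step 2: grad = 2.391+4 = 6.391; w = 2.391 - 0.3·(6.391) = 0.4737
step 3: grad = 0.4737+4 = 4.4737; w = 0.4737 - 0.3·(4.4737) = -0.86841
step 4: grad = -0.86841+4 = 3.13159; w = -0.86841 - 0.3·(3.13159) = -1.807887

-1.807887


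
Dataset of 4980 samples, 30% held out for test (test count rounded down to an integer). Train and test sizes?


Test = ⌊4980·30/100⌋ = 1494
Train = 4980 - 1494 = 3486

Train: 3486, Test: 1494


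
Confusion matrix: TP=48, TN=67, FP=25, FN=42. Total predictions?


Total = TP + TN + FP + FN
= 48 + 67 + 25 + 42
= 182
(Predicted positive: 73, predicted negative: 109)

182


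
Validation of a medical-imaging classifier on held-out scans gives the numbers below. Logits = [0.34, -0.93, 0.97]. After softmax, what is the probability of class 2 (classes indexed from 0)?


Exponentials: e^0.34=1.4049, e^-0.93=0.3946, e^0.97=2.6379
Sum = 4.4374
Softmax = [0.3166, 0.0889, 0.5945]
p[2] = 2.6379/4.4374 = 0.5945

0.5945


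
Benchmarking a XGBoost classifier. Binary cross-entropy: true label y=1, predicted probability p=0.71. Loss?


BCE = -[y·ln(p) + (1-y)·ln(1-p)]
= -1·ln(0.71) - 0
= -ln(0.71) = 0.3425

0.3425


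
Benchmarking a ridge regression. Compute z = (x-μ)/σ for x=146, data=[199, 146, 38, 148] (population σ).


μ = 132.75, σ = 58.6829
z = (146 - 132.75)/58.6829 = 0.2258

0.2258


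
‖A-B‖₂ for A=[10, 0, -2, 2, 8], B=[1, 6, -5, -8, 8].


d = √((10-1)² + (0-6)² + (-2+ 5)² + (2+ 8)² + (8-8)²)
  = √(81 + 36 + 9 + 100 + 0)
  = √226 = 15.0333

15.0333


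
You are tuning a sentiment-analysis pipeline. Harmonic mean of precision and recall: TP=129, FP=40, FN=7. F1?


Precision = 129/169 = 0.7633
Recall = 129/136 = 0.9485
F1 = 2·P·R/(P+R) = 2·TP/(2·TP+FP+FN) = 258/(258+40+7) = 258/305 = 0.8459

0.8459


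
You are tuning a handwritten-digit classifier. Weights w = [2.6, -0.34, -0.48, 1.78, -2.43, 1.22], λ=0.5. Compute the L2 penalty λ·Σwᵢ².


‖w‖₂² = (2.6)² + (-0.34)² + (-0.48)² + (1.78)² + (-2.43)² + (1.22)²
     = 6.76 + 0.1156 + 0.2304 + 3.1684 + 5.9049 + 1.4884
     = 17.6677
λ·‖w‖₂² = 0.5·17.6677 = 8.83385

8.83385


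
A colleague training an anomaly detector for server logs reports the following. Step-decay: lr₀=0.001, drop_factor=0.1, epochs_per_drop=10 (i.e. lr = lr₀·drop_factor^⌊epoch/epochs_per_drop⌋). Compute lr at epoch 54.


n_drops = ⌊54/10⌋ = 5
lr = 0.001·0.1^5 = 0.001·0.00001 = 0.00000001

0.00000001


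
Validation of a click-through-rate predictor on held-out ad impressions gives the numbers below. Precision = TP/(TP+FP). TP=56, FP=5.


Precision = TP/(TP+FP)
= 56/(56+5)
= 56/61 = 91.8%

91.8%


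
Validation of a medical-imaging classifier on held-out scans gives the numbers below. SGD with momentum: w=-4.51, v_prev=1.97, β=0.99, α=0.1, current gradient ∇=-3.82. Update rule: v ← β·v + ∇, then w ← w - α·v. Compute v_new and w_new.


v_new = 0.99·1.97 - 3.82 = 1.9503 - 3.82 = -1.8697
w_new = -4.51 - 0.1·-1.8697 = -4.51 + 0.18697 = -4.32303

v_new=-1.8697, w_new=-4.32303


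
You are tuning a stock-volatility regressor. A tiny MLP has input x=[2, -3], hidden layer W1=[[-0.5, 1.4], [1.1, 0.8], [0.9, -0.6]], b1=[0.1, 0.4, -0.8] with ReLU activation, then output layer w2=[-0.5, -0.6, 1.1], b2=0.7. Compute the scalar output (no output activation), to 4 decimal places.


z1[0] = (-0.5)·(2) + (1.4)·(-3) + 0.1 = -5.1
z1[1] = (1.1)·(2) + (0.8)·(-3) + 0.4 = 0.2
z1[2] = (0.9)·(2) + (-0.6)·(-3) - 0.8 = 2.8
h = ReLU(z1) = [0.0, 0.2, 2.8]
output = (-0.5)·(0.0) + (-0.6)·(0.2) + (1.1)·(2.8) + 0.7 = 3.66

3.66


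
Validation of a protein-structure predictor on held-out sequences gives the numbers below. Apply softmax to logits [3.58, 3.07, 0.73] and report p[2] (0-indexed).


Exponentials: e^3.58=35.8735, e^3.07=21.5419, e^0.73=2.0751
Sum = 59.4905
Softmax = [0.603, 0.3621, 0.0349]
p[2] = 2.0751/59.4905 = 0.0349

0.0349


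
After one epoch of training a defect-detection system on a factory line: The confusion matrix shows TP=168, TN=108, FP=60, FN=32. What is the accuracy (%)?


Accuracy = (TP+TN)/(TP+TN+FP+FN)
= (168+108)/(368)
= 276/368 = 75.0%

75.0%


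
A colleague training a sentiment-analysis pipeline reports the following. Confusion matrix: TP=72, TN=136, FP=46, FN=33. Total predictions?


Total = TP + TN + FP + FN
= 72 + 136 + 46 + 33
= 287
(Predicted positive: 118, predicted negative: 169)

287


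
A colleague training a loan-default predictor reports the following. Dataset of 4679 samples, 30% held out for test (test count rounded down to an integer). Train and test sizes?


Test = ⌊4679·30/100⌋ = 1403
Train = 4679 - 1403 = 3276

Train: 3276, Test: 1403


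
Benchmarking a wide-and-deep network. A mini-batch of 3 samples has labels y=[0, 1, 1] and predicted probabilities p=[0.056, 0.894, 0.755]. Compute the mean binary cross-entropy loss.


L[0] = -ln(1-0.056) = -ln(0.944) = 0.0576
L[1] = -ln(0.894) = 0.112
L[2] = -ln(0.755) = 0.281
mean = (0.0576 + 0.112 + 0.281)/3 = 0.1502

0.1502


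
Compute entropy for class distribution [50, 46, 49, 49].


Probabilities: [50/194, 46/194, 49/194, 49/194] ≈ [0.2577, 0.2371, 0.2526, 0.2526]
H = -((50/194)·log₂(50/194) + (46/194)·log₂(46/194) + (49/194)·log₂(49/194) + (49/194)·log₂(49/194))
  = 1.9993 bits

1.9993 bits


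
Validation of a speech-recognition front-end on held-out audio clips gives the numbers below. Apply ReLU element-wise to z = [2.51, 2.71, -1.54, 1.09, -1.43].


ReLU(2.51) = max(0, 2.51) = 2.51
ReLU(2.71) = max(0, 2.71) = 2.71
ReLU(-1.54) = max(0, -1.54) = 0.0
ReLU(1.09) = max(0, 1.09) = 1.09
ReLU(-1.43) = max(0, -1.43) = 0.0
result = [2.51, 2.71, 0.0, 1.09, 0.0]

[2.51, 2.71, 0.0, 1.09, 0.0]


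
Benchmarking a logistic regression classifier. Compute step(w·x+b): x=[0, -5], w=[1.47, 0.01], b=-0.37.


z = (0)·(1.47) + (-5)·(0.01) - 0.37
  = -0.42
step(z) = 0 (z<0)

0


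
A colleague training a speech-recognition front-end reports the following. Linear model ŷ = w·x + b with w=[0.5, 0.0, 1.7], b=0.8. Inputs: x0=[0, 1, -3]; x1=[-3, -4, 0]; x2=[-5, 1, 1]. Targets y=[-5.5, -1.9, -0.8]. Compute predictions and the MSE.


ŷ0 = (0.5)·(0) + (0.0)·(1) + (1.7)·(-3) + 0.8 = -4.3
ŷ1 = (0.5)·(-3) + (0.0)·(-4) + (1.7)·(0) + 0.8 = -0.7
ŷ2 = (0.5)·(-5) + (0.0)·(1) + (1.7)·(1) + 0.8 = 0.0
errors² = [1.44, 1.44, 0.64]
MSE = 3.5200/3 = 1.1733

1.1733


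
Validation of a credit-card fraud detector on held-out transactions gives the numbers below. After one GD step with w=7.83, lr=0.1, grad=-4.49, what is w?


w_new = w - α·∇
= 7.83 - 0.1·-4.49
= 7.83 + 0.449
= 8.279

8.279


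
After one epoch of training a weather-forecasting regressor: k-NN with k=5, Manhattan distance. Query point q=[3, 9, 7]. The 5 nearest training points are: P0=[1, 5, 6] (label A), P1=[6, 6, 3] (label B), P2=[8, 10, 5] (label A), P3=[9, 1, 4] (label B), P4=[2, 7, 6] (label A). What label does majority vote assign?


d(q,P0) = 7  (label A)
d(q,P1) = 10  (label B)
d(q,P2) = 8  (label A)
d(q,P3) = 17  (label B)
d(q,P4) = 4  (label A)
Votes: A=3, B=2
Majority → A

A


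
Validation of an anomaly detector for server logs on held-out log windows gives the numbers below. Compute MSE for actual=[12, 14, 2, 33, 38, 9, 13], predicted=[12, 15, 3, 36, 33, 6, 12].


Squared errors: (12-12)²=0, (14-15)²=1, (2-3)²=1, (33-36)²=9, (38-33)²=25, (9-6)²=9, (13-12)²=1
Sum = 46
MSE = 46/7 = 46/7

46/7


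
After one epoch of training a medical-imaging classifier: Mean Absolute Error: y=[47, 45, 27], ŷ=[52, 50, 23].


Absolute errors: |47-52|=5, |45-50|=5, |27-23|=4
Sum = 14
MAE = 14/3 = 14/3

14/3


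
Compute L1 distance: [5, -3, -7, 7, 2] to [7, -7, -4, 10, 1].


d = |5-7| + |-3+ 7| + |-7+ 4| + |7-10| + |2-1|
  = 2 + 4 + 3 + 3 + 1
  = 13

13


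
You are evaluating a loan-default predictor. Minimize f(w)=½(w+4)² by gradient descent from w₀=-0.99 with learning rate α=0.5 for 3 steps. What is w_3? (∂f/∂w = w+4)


step 1: grad = -0.99+4 = 3.01; w = -0.99 - 0.5·(3.01) = -2.495
step 2: grad = -2.495+4 = 1.505; w = -2.495 - 0.5·(1.505) = -3.2475
step 3: grad = -3.2475+4 = 0.7525; w = -3.2475 - 0.5·(0.7525) = -3.62375

-3.62375


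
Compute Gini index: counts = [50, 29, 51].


Probabilities: [50/130, 29/130, 51/130] ≈ [0.3846, 0.2231, 0.3923]
Σpᵢ² = (2500 + 841 + 2601)/130² = 5942/16900
Gini = 1 - Σpᵢ² = 1 - 5942/16900 = 0.6484

0.6484


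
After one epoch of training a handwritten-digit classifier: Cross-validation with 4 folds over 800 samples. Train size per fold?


Fold size = 800/4 = 200
Training per fold = 800 - 200 = 600

600


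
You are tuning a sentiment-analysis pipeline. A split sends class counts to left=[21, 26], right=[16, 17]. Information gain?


Parent = [37, 43], H_parent = 0.9959
H_left = 0.9918 (n=47), H_right = 0.9993 (n=33)
H_children = (47/80)·0.9918 + (33/80)·0.9993 = 0.9949
IG = 0.9959 - 0.9949 = 0.001

0.001


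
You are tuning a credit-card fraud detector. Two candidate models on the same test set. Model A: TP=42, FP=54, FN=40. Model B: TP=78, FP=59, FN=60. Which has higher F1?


Model A: P=42/96=0.4375, R=42/82=0.5122, F1=2PR/(P+R)=2TP/(2TP+FP+FN)=84/178=0.4719
Model B: P=78/137=0.5693, R=78/138=0.5652, F1=2PR/(P+R)=2TP/(2TP+FP+FN)=156/275=0.5673
0.4719 < 0.5673 → Model B

Model B


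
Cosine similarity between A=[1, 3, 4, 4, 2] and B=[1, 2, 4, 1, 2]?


A·B = 1·1 + 3·2 + 4·4 + 4·1 + 2·2 = 31
‖A‖ = √46 = 6.7823, ‖B‖ = √26 = 5.099
cos = 31/(√46·√26) = 31/√1196 = 0.8964

0.8964


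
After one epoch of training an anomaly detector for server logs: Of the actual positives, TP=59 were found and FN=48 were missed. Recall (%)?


Recall = TP/(TP+FN)
= 59/(59+48)
= 59/107 = 55.14%

55.14%


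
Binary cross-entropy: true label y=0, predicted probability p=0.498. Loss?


BCE = -[y·ln(p) + (1-y)·ln(1-p)]
= -0 - 1·ln(1-0.498)
= -ln(0.502) = 0.6892

0.6892


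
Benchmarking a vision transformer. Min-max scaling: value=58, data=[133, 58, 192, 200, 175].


min=58, max=200
(58-58)/(200-58) = 0/142 = 0.0

0.0


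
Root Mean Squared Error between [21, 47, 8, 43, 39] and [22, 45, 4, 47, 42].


MSE = 46/5 = 9.2
RMSE = √(46/5) = 3.0332

3.0332


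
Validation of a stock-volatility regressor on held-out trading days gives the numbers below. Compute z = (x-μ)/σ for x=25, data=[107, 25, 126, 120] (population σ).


μ = 94.5, σ = 40.7093
z = (25 - 94.5)/40.7093 = -1.7072

-1.7072


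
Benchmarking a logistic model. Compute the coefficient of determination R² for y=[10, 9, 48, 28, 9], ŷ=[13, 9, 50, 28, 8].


ȳ = 20.8
SS_res = Σ(y-ŷ)² = 14
SS_tot = Σ(y-ȳ)² = 1186.8
R² = 1 - SS_res/SS_tot = 1 - 0.0118 = 0.9882

0.9882


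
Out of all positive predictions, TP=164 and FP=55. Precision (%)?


Precision = TP/(TP+FP)
= 164/(164+55)
= 164/219 = 74.89%

74.89%


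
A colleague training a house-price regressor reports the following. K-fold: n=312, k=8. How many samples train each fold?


Fold size = 312/8 = 39
Training per fold = 312 - 39 = 273

273


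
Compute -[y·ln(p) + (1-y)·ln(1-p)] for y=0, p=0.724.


BCE = -[y·ln(p) + (1-y)·ln(1-p)]
= -0 - 1·ln(1-0.724)
= -ln(0.276) = 1.2874

1.2874


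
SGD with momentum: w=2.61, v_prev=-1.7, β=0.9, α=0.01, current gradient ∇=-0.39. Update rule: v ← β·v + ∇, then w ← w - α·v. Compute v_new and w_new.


v_new = 0.9·-1.7 - 0.39 = -1.53 - 0.39 = -1.92
w_new = 2.61 - 0.01·-1.92 = 2.61 + 0.0192 = 2.6292

v_new=-1.92, w_new=2.6292


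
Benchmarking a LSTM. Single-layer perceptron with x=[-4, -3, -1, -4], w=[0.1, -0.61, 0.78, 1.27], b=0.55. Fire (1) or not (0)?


z = (-4)·(0.1) + (-3)·(-0.61) + (-1)·(0.78) + (-4)·(1.27) + 0.55
  = -3.88
step(z) = 0 (z<0)

0


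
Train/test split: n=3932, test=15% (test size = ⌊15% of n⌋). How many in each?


Test = ⌊3932·15/100⌋ = 589
Train = 3932 - 589 = 3343

Train: 3343, Test: 589


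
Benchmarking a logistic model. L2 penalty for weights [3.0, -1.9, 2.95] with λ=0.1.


‖w‖₂² = (3.0)² + (-1.9)² + (2.95)²
     = 9 + 3.61 + 8.7025
     = 21.3125
λ·‖w‖₂² = 0.1·21.3125 = 2.13125

2.13125


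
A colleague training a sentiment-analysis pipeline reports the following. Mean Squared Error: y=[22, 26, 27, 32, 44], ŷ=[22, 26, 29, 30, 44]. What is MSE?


Squared errors: (22-22)²=0, (26-26)²=0, (27-29)²=4, (32-30)²=4, (44-44)²=0
Sum = 8
MSE = 8/5 = 8/5

8/5


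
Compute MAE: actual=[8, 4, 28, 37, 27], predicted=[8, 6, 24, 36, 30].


Absolute errors: |8-8|=0, |4-6|=2, |28-24|=4, |37-36|=1, |27-30|=3
Sum = 10
MAE = 10/5 = 2

2


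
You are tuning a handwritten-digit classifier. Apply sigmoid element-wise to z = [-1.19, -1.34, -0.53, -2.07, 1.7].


σ(-1.19) = 1/(1+e^1.19) = 0.2333
σ(-1.34) = 1/(1+e^1.34) = 0.2075
σ(-0.53) = 1/(1+e^0.53) = 0.3705
σ(-2.07) = 1/(1+e^2.07) = 0.112
σ(1.7) = 1/(1+e^-1.7) = 0.8455
result = [0.2333, 0.2075, 0.3705, 0.112, 0.8455]

[0.2333, 0.2075, 0.3705, 0.112, 0.8455]


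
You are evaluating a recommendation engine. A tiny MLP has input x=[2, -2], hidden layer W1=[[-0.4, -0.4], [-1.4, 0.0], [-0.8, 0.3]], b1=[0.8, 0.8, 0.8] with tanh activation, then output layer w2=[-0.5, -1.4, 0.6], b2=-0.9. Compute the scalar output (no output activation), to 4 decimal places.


z1[0] = (-0.4)·(2) + (-0.4)·(-2) + 0.8 = 0.8
z1[1] = (-1.4)·(2) + (0.0)·(-2) + 0.8 = -2.0
z1[2] = (-0.8)·(2) + (0.3)·(-2) + 0.8 = -1.4
h = tanh(z1) = [0.664, -0.964, -0.8854]
output = (-0.5)·(0.664) + (-1.4)·(-0.964) + (0.6)·(-0.8854) - 0.9 = -0.4136

-0.4136


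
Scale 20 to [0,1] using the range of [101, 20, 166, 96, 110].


min=20, max=166
(20-20)/(166-20) = 0/146 = 0.0

0.0


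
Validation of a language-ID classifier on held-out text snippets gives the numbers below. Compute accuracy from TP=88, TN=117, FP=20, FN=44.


Accuracy = (TP+TN)/(TP+TN+FP+FN)
= (88+117)/(269)
= 205/269 = 76.21%

76.21%


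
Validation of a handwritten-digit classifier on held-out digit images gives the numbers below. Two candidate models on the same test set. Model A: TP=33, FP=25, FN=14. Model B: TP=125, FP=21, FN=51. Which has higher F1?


Model A: P=33/58=0.569, R=33/47=0.7021, F1=2PR/(P+R)=2TP/(2TP+FP+FN)=66/105=0.6286
Model B: P=125/146=0.8562, R=125/176=0.7102, F1=2PR/(P+R)=2TP/(2TP+FP+FN)=250/322=0.7764
0.6286 < 0.7764 → Model B

Model B


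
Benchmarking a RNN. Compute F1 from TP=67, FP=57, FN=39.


Precision = 67/124 = 0.5403
Recall = 67/106 = 0.6321
F1 = 2·P·R/(P+R) = 2·TP/(2·TP+FP+FN) = 134/(134+57+39) = 134/230 = 0.5826

0.5826


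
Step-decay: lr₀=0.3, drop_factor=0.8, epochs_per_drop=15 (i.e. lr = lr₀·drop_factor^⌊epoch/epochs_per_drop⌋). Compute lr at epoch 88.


n_drops = ⌊88/15⌋ = 5
lr = 0.3·0.8^5 = 0.3·0.32768 = 0.098304

0.098304


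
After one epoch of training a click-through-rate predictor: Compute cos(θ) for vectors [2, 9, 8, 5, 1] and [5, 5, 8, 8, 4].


A·B = 2·5 + 9·5 + 8·8 + 5·8 + 1·4 = 163
‖A‖ = √175 = 13.2288, ‖B‖ = √194 = 13.9284
cos = 163/(√175·√194) = 163/√33950 = 0.8846

0.8846


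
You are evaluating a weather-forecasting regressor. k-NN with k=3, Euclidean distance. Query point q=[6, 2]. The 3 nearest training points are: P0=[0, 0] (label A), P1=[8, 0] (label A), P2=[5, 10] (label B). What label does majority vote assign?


d(q,P0) = 6.3246  (label A)
d(q,P1) = 2.8284  (label A)
d(q,P2) = 8.0623  (label B)
Votes: A=2, B=1
Majority → A

A


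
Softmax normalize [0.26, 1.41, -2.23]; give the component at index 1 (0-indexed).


Exponentials: e^0.26=1.2969, e^1.41=4.096, e^-2.23=0.1075
Sum = 5.5004
Softmax = [0.2358, 0.7447, 0.0195]
p[1] = 4.096/5.5004 = 0.7447

0.7447


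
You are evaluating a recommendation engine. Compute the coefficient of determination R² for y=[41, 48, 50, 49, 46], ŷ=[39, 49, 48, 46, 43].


ȳ = 46.8
SS_res = Σ(y-ŷ)² = 27
SS_tot = Σ(y-ȳ)² = 50.8
R² = 1 - SS_res/SS_tot = 1 - 0.5315 = 0.4685

0.4685


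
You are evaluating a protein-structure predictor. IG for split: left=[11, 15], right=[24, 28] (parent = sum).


Parent = [35, 43], H_parent = 0.9924
H_left = 0.9829 (n=26), H_right = 0.9957 (n=52)
H_children = (26/78)·0.9829 + (52/78)·0.9957 = 0.9914
IG = 0.9924 - 0.9914 = 0.001

0.001


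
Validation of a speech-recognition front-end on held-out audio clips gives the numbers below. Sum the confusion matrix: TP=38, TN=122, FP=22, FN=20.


Total = TP + TN + FP + FN
= 38 + 122 + 22 + 20
= 202
(Predicted positive: 60, predicted negative: 142)

202


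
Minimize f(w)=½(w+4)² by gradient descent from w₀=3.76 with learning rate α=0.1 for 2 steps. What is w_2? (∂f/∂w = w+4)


step 1: grad = 3.76+4 = 7.76; w = 3.76 - 0.1·(7.76) = 2.984
step 2: grad = 2.984+4 = 6.984; w = 2.984 - 0.1·(6.984) = 2.2856

2.2856


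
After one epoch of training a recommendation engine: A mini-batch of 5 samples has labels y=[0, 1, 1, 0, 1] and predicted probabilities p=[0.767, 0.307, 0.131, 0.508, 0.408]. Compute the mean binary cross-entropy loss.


L[0] = -ln(1-0.767) = -ln(0.233) = 1.4567
L[1] = -ln(0.307) = 1.1809
L[2] = -ln(0.131) = 2.0326
L[3] = -ln(1-0.508) = -ln(0.492) = 0.7093
L[4] = -ln(0.408) = 0.8965
mean = (1.4567 + 1.1809 + 2.0326 + 0.7093 + 0.8965)/5 = 1.2552

1.2552


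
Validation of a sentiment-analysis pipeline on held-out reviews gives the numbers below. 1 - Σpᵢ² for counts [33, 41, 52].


Probabilities: [33/126, 41/126, 52/126] ≈ [0.2619, 0.3254, 0.4127]
Σpᵢ² = (1089 + 1681 + 2704)/126² = 5474/15876
Gini = 1 - Σpᵢ² = 1 - 5474/15876 = 0.6552

0.6552


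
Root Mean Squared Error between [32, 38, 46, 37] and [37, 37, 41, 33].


MSE = 67/4 = 16.75
RMSE = √(67/4) = 4.0927

4.0927


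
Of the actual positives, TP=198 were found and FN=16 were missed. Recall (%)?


Recall = TP/(TP+FN)
= 198/(198+16)
= 198/214 = 92.52%

92.52%


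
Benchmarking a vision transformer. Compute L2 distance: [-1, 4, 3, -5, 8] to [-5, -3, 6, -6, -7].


d = √((-1+ 5)² + (4+ 3)² + (3-6)² + (-5+ 6)² + (8+ 7)²)
  = √(16 + 49 + 9 + 1 + 225)
  = √300 = 17.3205

17.3205


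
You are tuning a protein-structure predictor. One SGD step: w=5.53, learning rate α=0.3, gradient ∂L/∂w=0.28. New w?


w_new = w - α·∇
= 5.53 - 0.3·0.28
= 5.53 - 0.084
= 5.446

5.446


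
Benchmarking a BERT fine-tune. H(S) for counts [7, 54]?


Probabilities: [7/61, 54/61] ≈ [0.1148, 0.8852]
H = -((7/61)·log₂(7/61) + (54/61)·log₂(54/61))
  = 0.5141 bits

0.5141 bits


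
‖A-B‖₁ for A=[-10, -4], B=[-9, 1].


d = |-10+ 9| + |-4-1|
  = 1 + 5
  = 6

6


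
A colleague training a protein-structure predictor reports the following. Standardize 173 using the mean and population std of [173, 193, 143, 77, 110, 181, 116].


μ = 141.8571, σ = 39.6572
z = (173 - 141.8571)/39.6572 = 0.7853

0.7853


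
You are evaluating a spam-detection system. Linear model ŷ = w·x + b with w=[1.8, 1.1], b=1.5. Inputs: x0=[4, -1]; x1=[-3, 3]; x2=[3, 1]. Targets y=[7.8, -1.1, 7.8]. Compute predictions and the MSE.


ŷ0 = (1.8)·(4) + (1.1)·(-1) + 1.5 = 7.6
ŷ1 = (1.8)·(-3) + (1.1)·(3) + 1.5 = -0.6
ŷ2 = (1.8)·(3) + (1.1)·(1) + 1.5 = 8.0
errors² = [0.04, 0.25, 0.04]
MSE = 0.3300/3 = 0.11

0.11


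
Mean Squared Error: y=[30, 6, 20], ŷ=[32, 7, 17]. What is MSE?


Squared errors: (30-32)²=4, (6-7)²=1, (20-17)²=9
Sum = 14
MSE = 14/3 = 14/3

14/3


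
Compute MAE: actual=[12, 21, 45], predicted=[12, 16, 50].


Absolute errors: |12-12|=0, |21-16|=5, |45-50|=5
Sum = 10
MAE = 10/3 = 10/3

10/3


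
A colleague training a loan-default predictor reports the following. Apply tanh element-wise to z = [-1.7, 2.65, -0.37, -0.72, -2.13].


tanh(-1.7) = -0.9354
tanh(2.65) = 0.9901
tanh(-0.37) = -0.354
tanh(-0.72) = -0.6169
tanh(-2.13) = -0.9721
result = [-0.9354, 0.9901, -0.354, -0.6169, -0.9721]

[-0.9354, 0.9901, -0.354, -0.6169, -0.9721]


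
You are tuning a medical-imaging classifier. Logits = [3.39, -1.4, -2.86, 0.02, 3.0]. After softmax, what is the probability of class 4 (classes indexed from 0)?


Exponentials: e^3.39=29.666, e^-1.4=0.2466, e^-2.86=0.0573, e^0.02=1.0202, e^3.0=20.0855
Sum = 51.0756
Softmax = [0.5808, 0.0048, 0.0011, 0.02, 0.3933]
p[4] = 20.0855/51.0756 = 0.3933

0.3933


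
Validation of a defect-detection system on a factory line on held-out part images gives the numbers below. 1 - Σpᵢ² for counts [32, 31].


Probabilities: [32/63, 31/63] ≈ [0.5079, 0.4921]
Σpᵢ² = (1024 + 961)/63² = 1985/3969
Gini = 1 - Σpᵢ² = 1 - 1985/3969 = 0.4999

0.4999


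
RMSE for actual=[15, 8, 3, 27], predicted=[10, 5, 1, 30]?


MSE = 47/4 = 11.75
RMSE = √(47/4) = 3.4278

3.4278


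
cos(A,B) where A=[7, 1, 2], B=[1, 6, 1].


A·B = 7·1 + 1·6 + 2·1 = 15
‖A‖ = √54 = 7.3485, ‖B‖ = √38 = 6.1644
cos = 15/(√54·√38) = 15/√2052 = 0.3311

0.3311


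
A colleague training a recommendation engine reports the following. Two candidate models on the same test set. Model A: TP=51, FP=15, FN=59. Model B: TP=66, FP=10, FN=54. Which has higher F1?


Model A: P=51/66=0.7727, R=51/110=0.4636, F1=2PR/(P+R)=2TP/(2TP+FP+FN)=102/176=0.5795
Model B: P=66/76=0.8684, R=66/120=0.55, F1=2PR/(P+R)=2TP/(2TP+FP+FN)=132/196=0.6735
0.5795 < 0.6735 → Model B

Model B


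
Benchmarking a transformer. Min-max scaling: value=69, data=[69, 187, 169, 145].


min=69, max=187
(69-69)/(187-69) = 0/118 = 0.0

0.0


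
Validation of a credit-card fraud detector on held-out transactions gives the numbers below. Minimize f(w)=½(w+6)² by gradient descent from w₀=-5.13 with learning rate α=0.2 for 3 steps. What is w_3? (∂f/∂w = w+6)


step 1: grad = -5.13+6 = 0.87; w = -5.13 - 0.2·(0.87) = -5.304
step 2: grad = -5.304+6 = 0.696; w = -5.304 - 0.2·(0.696) = -5.4432
step 3: grad = -5.4432+6 = 0.5568; w = -5.4432 - 0.2·(0.5568) = -5.55456

-5.55456


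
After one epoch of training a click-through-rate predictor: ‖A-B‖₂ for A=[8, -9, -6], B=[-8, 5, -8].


d = √((8+ 8)² + (-9-5)² + (-6+ 8)²)
  = √(256 + 196 + 4)
  = √456 = 21.3542

21.3542


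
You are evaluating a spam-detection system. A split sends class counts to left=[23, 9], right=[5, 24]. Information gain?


Parent = [28, 33], H_parent = 0.9951
H_left = 0.8571 (n=32), H_right = 0.6632 (n=29)
H_children = (32/61)·0.8571 + (29/61)·0.6632 = 0.7649
IG = 0.9951 - 0.7649 = 0.2302

0.2302


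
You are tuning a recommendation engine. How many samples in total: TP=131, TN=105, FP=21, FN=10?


Total = TP + TN + FP + FN
= 131 + 105 + 21 + 10
= 267
(Predicted positive: 152, predicted negative: 115)

267


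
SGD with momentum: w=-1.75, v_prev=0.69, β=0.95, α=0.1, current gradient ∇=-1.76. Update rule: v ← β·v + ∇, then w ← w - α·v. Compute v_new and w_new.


v_new = 0.95·0.69 - 1.76 = 0.6555 - 1.76 = -1.1045
w_new = -1.75 - 0.1·-1.1045 = -1.75 + 0.11045 = -1.63955

v_new=-1.1045, w_new=-1.63955


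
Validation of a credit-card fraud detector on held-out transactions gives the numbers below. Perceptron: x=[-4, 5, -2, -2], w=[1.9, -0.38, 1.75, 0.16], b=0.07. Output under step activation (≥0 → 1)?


z = (-4)·(1.9) + (5)·(-0.38) + (-2)·(1.75) + (-2)·(0.16) + 0.07
  = -13.25
step(z) = 0 (z<0)

0


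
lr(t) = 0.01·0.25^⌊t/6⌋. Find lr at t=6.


n_drops = ⌊6/6⌋ = 1
lr = 0.01·0.25^1 = 0.01·0.25 = 0.0025

0.0025


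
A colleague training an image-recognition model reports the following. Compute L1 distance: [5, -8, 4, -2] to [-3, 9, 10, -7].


d = |5+ 3| + |-8-9| + |4-10| + |-2+ 7|
  = 8 + 17 + 6 + 5
  = 36

36


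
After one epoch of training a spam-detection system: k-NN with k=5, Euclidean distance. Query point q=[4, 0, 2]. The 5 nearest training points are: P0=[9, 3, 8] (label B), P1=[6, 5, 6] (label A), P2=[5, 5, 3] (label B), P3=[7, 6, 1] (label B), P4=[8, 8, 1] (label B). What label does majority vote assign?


d(q,P0) = 8.3666  (label B)
d(q,P1) = 6.7082  (label A)
d(q,P2) = 5.1962  (label B)
d(q,P3) = 6.7823  (label B)
d(q,P4) = 9.0  (label B)
Votes: A=1, B=4
Majority → B

B


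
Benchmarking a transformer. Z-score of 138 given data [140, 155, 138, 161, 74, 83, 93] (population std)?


μ = 120.5714, σ = 33.4701
z = (138 - 120.5714)/33.4701 = 0.5207

0.5207


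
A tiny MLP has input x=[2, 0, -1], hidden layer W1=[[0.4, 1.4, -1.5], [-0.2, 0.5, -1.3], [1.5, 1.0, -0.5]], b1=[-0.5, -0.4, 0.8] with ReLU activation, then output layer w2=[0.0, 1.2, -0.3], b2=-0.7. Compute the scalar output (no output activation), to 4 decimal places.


z1[0] = (0.4)·(2) + (1.4)·(0) + (-1.5)·(-1) - 0.5 = 1.8
z1[1] = (-0.2)·(2) + (0.5)·(0) + (-1.3)·(-1) - 0.4 = 0.5
z1[2] = (1.5)·(2) + (1.0)·(0) + (-0.5)·(-1) + 0.8 = 4.3
h = ReLU(z1) = [1.8, 0.5, 4.3]
output = (0.0)·(1.8) + (1.2)·(0.5) + (-0.3)·(4.3) - 0.7 = -1.39

-1.39


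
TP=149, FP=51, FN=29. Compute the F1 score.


Precision = 149/200 = 0.745
Recall = 149/178 = 0.8371
F1 = 2·P·R/(P+R) = 2·TP/(2·TP+FP+FN) = 298/(298+51+29) = 298/378 = 0.7884

0.7884


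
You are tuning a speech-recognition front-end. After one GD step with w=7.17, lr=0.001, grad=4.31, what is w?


w_new = w - α·∇
= 7.17 - 0.001·4.31
= 7.17 - 0.00431
= 7.16569

7.16569


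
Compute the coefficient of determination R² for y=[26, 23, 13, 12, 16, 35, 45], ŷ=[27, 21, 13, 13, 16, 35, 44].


ȳ = 24.2857
SS_res = Σ(y-ŷ)² = 7
SS_tot = Σ(y-ȳ)² = 895.43
R² = 1 - SS_res/SS_tot = 1 - 0.0078 = 0.9922

0.9922


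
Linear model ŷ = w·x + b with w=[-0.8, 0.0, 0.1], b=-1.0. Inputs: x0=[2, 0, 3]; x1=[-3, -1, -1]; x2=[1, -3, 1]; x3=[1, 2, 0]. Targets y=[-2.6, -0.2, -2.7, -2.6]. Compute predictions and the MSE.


ŷ0 = (-0.8)·(2) + (0.0)·(0) + (0.1)·(3) - 1.0 = -2.3
ŷ1 = (-0.8)·(-3) + (0.0)·(-1) + (0.1)·(-1) - 1.0 = 1.3
ŷ2 = (-0.8)·(1) + (0.0)·(-3) + (0.1)·(1) - 1.0 = -1.7
ŷ3 = (-0.8)·(1) + (0.0)·(2) + (0.1)·(0) - 1.0 = -1.8
errors² = [0.09, 2.25, 1.0, 0.64]
MSE = 3.9800/4 = 0.995

0.995


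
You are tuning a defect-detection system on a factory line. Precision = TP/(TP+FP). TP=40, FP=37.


Precision = TP/(TP+FP)
= 40/(40+37)
= 40/77 = 51.95%

51.95%


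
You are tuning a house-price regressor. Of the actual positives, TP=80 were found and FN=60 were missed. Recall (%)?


Recall = TP/(TP+FN)
= 80/(80+60)
= 80/140 = 57.14%

57.14%


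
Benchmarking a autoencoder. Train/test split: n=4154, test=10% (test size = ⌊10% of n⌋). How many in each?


Test = ⌊4154·10/100⌋ = 415
Train = 4154 - 415 = 3739

Train: 3739, Test: 415


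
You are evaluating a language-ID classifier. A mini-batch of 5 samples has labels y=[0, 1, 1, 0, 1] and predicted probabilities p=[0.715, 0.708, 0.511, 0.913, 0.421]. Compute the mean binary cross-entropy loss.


L[0] = -ln(1-0.715) = -ln(0.285) = 1.2553
L[1] = -ln(0.708) = 0.3453
L[2] = -ln(0.511) = 0.6714
L[3] = -ln(1-0.913) = -ln(0.087) = 2.4418
L[4] = -ln(0.421) = 0.8651
mean = (1.2553 + 0.3453 + 0.6714 + 2.4418 + 0.8651)/5 = 1.1158

1.1158


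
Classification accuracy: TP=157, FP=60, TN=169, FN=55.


Accuracy = (TP+TN)/(TP+TN+FP+FN)
= (157+169)/(441)
= 326/441 = 73.92%

73.92%


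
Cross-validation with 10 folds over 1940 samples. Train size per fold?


Fold size = 1940/10 = 194
Training per fold = 1940 - 194 = 1746

1746


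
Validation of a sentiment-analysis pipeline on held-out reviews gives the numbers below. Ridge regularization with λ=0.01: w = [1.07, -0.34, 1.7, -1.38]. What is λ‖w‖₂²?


‖w‖₂² = (1.07)² + (-0.34)² + (1.7)² + (-1.38)²
     = 1.1449 + 0.1156 + 2.89 + 1.9044
     = 6.0549
λ·‖w‖₂² = 0.01·6.0549 = 0.060549

0.060549


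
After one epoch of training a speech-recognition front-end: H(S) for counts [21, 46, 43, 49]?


Probabilities: [21/159, 46/159, 43/159, 49/159] ≈ [0.1321, 0.2893, 0.2704, 0.3082]
H = -((21/159)·log₂(21/159) + (46/159)·log₂(46/159) + (43/159)·log₂(43/159) + (49/159)·log₂(49/159))
  = 1.937 bits

1.937 bits


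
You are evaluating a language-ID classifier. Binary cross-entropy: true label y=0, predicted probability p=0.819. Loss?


BCE = -[y·ln(p) + (1-y)·ln(1-p)]
= -0 - 1·ln(1-0.819)
= -ln(0.181) = 1.7093

1.7093


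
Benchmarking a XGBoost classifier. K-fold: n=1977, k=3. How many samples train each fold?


Fold size = 1977/3 = 659
Training per fold = 1977 - 659 = 1318

1318


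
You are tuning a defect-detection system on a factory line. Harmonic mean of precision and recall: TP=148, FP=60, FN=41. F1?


Precision = 148/208 = 0.7115
Recall = 148/189 = 0.7831
F1 = 2·P·R/(P+R) = 2·TP/(2·TP+FP+FN) = 296/(296+60+41) = 296/397 = 0.7456

0.7456


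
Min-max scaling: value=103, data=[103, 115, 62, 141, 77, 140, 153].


min=62, max=153
(103-62)/(153-62) = 41/91 = 0.4505

0.4505


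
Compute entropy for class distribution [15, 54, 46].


Probabilities: [15/115, 54/115, 46/115] ≈ [0.1304, 0.4696, 0.4]
H = -((15/115)·log₂(15/115) + (54/115)·log₂(54/115) + (46/115)·log₂(46/115))
  = 1.4242 bits

1.4242 bits


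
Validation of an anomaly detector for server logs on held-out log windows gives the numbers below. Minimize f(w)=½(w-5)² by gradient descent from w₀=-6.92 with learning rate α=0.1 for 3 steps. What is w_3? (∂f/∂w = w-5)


step 1: grad = -6.92-5 = -11.92; w = -6.92 - 0.1·(-11.92) = -5.728
step 2: grad = -5.728-5 = -10.728; w = -5.728 - 0.1·(-10.728) = -4.6552
step 3: grad = -4.6552-5 = -9.6552; w = -4.6552 - 0.1·(-9.6552) = -3.68968

-3.68968


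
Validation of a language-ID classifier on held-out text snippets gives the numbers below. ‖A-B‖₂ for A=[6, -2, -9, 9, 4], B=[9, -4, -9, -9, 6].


d = √((6-9)² + (-2+ 4)² + (-9+ 9)² + (9+ 9)² + (4-6)²)
  = √(9 + 4 + 0 + 324 + 4)
  = √341 = 18.4662

18.4662


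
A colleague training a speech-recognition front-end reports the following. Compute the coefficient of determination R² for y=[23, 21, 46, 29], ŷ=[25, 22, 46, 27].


ȳ = 29.75
SS_res = Σ(y-ŷ)² = 9
SS_tot = Σ(y-ȳ)² = 386.75
R² = 1 - SS_res/SS_tot = 1 - 0.0233 = 0.9767

0.9767


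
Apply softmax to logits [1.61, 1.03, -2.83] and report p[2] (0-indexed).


Exponentials: e^1.61=5.0028, e^1.03=2.8011, e^-2.83=0.059
Sum = 7.8629
Softmax = [0.6363, 0.3562, 0.0075]
p[2] = 0.059/7.8629 = 0.0075

0.0075


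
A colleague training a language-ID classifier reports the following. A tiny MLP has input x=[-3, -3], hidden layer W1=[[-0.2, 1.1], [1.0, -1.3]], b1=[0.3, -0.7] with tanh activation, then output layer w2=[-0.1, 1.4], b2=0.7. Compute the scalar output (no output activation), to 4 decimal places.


z1[0] = (-0.2)·(-3) + (1.1)·(-3) + 0.3 = -2.4
z1[1] = (1.0)·(-3) + (-1.3)·(-3) - 0.7 = 0.2
h = tanh(z1) = [-0.9837, 0.1974]
output = (-0.1)·(-0.9837) + (1.4)·(0.1974) + 0.7 = 1.0747

1.0747


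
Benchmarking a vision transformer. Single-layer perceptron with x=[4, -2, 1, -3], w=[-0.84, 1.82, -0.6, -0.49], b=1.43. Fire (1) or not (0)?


z = (4)·(-0.84) + (-2)·(1.82) + (1)·(-0.6) + (-3)·(-0.49) + 1.43
  = -4.7
step(z) = 0 (z<0)

0


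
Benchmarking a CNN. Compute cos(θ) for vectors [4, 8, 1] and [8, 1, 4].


A·B = 4·8 + 8·1 + 1·4 = 44
‖A‖ = √81 = 9, ‖B‖ = √81 = 9
cos = 44/(√81·√81) = 44/√6561 = 0.5432

0.5432


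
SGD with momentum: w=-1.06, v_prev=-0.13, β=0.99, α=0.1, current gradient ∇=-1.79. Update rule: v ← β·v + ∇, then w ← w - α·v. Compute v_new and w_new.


v_new = 0.99·-0.13 - 1.79 = -0.1287 - 1.79 = -1.9187
w_new = -1.06 - 0.1·-1.9187 = -1.06 + 0.19187 = -0.86813

v_new=-1.9187, w_new=-0.86813


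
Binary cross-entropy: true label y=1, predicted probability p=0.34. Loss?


BCE = -[y·ln(p) + (1-y)·ln(1-p)]
= -1·ln(0.34) - 0
= -ln(0.34) = 1.0788

1.0788


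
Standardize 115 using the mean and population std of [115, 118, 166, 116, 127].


μ = 128.4, σ = 19.2728
z = (115 - 128.4)/19.2728 = -0.6953

-0.6953


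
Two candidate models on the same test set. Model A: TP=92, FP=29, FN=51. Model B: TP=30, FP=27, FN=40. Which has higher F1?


Model A: P=92/121=0.7603, R=92/143=0.6434, F1=2PR/(P+R)=2TP/(2TP+FP+FN)=184/264=0.697
Model B: P=30/57=0.5263, R=30/70=0.4286, F1=2PR/(P+R)=2TP/(2TP+FP+FN)=60/127=0.4724
0.697 > 0.4724 → Model A

Model A


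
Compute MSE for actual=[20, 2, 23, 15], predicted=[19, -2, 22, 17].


Squared errors: (20-19)²=1, (2+ 2)²=16, (23-22)²=1, (15-17)²=4
Sum = 22
MSE = 22/4 = 11/2

11/2


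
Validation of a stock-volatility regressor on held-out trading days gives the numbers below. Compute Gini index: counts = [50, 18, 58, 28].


Probabilities: [50/154, 18/154, 58/154, 28/154] ≈ [0.3247, 0.1169, 0.3766, 0.1818]
Σpᵢ² = (2500 + 324 + 3364 + 784)/154² = 6972/23716
Gini = 1 - Σpᵢ² = 1 - 6972/23716 = 0.706

0.706


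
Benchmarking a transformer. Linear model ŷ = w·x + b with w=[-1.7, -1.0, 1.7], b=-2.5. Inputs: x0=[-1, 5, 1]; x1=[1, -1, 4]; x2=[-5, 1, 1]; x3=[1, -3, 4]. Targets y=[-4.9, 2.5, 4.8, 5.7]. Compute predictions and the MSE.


ŷ0 = (-1.7)·(-1) + (-1.0)·(5) + (1.7)·(1) - 2.5 = -4.1
ŷ1 = (-1.7)·(1) + (-1.0)·(-1) + (1.7)·(4) - 2.5 = 3.6
ŷ2 = (-1.7)·(-5) + (-1.0)·(1) + (1.7)·(1) - 2.5 = 6.7
ŷ3 = (-1.7)·(1) + (-1.0)·(-3) + (1.7)·(4) - 2.5 = 5.6
errors² = [0.64, 1.21, 3.61, 0.01]
MSE = 5.4700/4 = 1.3675

1.3675


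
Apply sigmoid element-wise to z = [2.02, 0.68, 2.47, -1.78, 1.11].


σ(2.02) = 1/(1+e^-2.02) = 0.8829
σ(0.68) = 1/(1+e^-0.68) = 0.6637
σ(2.47) = 1/(1+e^-2.47) = 0.922
σ(-1.78) = 1/(1+e^1.78) = 0.1443
σ(1.11) = 1/(1+e^-1.11) = 0.7521
result = [0.8829, 0.6637, 0.922, 0.1443, 0.7521]

[0.8829, 0.6637, 0.922, 0.1443, 0.7521]


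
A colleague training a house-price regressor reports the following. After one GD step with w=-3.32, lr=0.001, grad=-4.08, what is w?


w_new = w - α·∇
= -3.32 - 0.001·-4.08
= -3.32 + 0.00408
= -3.31592

-3.31592


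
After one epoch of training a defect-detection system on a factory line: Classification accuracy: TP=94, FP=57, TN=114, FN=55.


Accuracy = (TP+TN)/(TP+TN+FP+FN)
= (94+114)/(320)
= 208/320 = 65.0%

65.0%


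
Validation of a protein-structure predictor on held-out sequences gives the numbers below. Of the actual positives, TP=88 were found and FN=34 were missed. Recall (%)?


Recall = TP/(TP+FN)
= 88/(88+34)
= 88/122 = 72.13%

72.13%


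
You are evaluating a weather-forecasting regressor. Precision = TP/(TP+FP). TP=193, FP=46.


Precision = TP/(TP+FP)
= 193/(193+46)
= 193/239 = 80.75%

80.75%


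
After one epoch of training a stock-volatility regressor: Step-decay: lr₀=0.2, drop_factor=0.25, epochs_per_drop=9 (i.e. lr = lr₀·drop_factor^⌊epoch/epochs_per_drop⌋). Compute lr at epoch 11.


n_drops = ⌊11/9⌋ = 1
lr = 0.2·0.25^1 = 0.2·0.25 = 0.05

0.05


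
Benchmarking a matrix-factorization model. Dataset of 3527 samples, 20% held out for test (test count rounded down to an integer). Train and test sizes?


Test = ⌊3527·20/100⌋ = 705
Train = 3527 - 705 = 2822

Train: 2822, Test: 705


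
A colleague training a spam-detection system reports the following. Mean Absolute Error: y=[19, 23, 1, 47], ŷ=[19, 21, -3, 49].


Absolute errors: |19-19|=0, |23-21|=2, |1+ 3|=4, |47-49|=2
Sum = 8
MAE = 8/4 = 2

2


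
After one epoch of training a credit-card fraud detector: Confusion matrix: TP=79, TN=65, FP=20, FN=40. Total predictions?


Total = TP + TN + FP + FN
= 79 + 65 + 20 + 40
= 204
(Predicted positive: 99, predicted negative: 105)

204


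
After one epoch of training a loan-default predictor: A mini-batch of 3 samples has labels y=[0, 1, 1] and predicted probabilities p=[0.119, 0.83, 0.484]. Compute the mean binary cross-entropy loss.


L[0] = -ln(1-0.119) = -ln(0.881) = 0.1267
L[1] = -ln(0.83) = 0.1863
L[2] = -ln(0.484) = 0.7257
mean = (0.1267 + 0.1863 + 0.7257)/3 = 0.3462

0.3462


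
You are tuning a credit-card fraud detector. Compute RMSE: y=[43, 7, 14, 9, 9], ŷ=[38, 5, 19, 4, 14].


MSE = 104/5 = 20.8
RMSE = √(104/5) = 4.5607

4.5607


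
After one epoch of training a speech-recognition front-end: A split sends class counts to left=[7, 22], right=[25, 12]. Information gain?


Parent = [32, 34], H_parent = 0.9993
H_left = 0.7973 (n=29), H_right = 0.909 (n=37)
H_children = (29/66)·0.7973 + (37/66)·0.909 = 0.8599
IG = 0.9993 - 0.8599 = 0.1394

0.1394


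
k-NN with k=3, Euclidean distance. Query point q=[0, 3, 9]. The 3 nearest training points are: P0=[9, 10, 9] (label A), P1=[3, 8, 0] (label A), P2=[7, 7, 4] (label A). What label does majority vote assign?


d(q,P0) = 11.4018  (label A)
d(q,P1) = 10.7238  (label A)
d(q,P2) = 9.4868  (label A)
Votes: A=3, B=0
Majority → A

A


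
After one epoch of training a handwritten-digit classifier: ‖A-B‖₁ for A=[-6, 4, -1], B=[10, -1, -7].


d = |-6-10| + |4+ 1| + |-1+ 7|
  = 16 + 5 + 6
  = 27

27


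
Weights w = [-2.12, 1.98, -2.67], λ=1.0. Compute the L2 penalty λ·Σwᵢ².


‖w‖₂² = (-2.12)² + (1.98)² + (-2.67)²
     = 4.4944 + 3.9204 + 7.1289
     = 15.5437
λ·‖w‖₂² = 1.0·15.5437 = 15.5437

15.5437
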